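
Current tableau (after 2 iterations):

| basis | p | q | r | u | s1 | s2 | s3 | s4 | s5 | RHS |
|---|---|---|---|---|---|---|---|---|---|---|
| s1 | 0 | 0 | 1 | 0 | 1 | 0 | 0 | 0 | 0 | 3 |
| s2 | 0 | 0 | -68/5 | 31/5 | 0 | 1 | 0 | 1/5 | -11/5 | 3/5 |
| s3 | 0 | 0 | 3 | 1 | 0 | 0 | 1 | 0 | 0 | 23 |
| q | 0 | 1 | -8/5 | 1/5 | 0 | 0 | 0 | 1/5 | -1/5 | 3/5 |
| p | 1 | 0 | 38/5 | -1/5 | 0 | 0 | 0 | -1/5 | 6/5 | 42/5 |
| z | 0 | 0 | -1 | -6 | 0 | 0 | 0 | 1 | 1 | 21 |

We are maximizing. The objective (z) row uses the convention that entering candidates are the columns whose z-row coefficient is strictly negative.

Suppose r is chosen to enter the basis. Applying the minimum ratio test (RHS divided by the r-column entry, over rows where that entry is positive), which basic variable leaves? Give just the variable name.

p

Ratios: row 1 (s1): 3/1 = 3; row 2 (s2): entry -68/5 ≤ 0, skip; row 3 (s3): 23/3 = 23/3; row 4 (q): entry -8/5 ≤ 0, skip; row 5 (p): (42/5)/(38/5) = 21/19.
Minimum ratio 21/19 is in the p row, so p leaves.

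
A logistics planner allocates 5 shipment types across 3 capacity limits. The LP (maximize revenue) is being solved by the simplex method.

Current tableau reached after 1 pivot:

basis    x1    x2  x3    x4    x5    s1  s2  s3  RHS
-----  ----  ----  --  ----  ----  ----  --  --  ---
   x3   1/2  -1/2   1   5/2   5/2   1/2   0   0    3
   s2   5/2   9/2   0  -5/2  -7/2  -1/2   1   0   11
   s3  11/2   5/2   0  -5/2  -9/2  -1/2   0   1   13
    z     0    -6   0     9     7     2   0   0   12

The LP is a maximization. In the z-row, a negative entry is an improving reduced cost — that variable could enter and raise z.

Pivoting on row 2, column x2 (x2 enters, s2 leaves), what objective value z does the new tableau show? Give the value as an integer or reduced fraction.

80/3

Minimum ratio for x2: 11/(9/2) = 22/9.
z changes by −(z-row coeff of x2)·ratio = −(-6)·(22/9) = 44/3.
New z = 12 + (44/3) = 80/3.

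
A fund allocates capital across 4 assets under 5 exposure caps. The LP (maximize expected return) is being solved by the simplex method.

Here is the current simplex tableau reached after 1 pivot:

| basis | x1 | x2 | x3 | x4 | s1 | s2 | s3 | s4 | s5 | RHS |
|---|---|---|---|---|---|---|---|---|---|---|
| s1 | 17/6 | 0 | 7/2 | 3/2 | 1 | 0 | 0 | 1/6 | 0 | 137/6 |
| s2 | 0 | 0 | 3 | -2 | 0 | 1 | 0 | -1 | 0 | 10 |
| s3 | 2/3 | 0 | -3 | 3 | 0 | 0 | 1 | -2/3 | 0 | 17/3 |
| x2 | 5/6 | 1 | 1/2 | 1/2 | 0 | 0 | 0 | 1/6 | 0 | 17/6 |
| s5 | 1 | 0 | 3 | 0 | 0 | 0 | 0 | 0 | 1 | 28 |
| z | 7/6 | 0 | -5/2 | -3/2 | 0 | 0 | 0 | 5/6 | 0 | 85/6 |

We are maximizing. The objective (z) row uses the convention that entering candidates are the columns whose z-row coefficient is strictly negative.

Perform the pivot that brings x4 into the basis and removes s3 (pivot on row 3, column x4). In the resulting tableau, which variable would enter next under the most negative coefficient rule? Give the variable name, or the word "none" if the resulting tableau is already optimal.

x3

Pivot element 3. New z-row = old z-row − (-3/2)·(row 3/3).
Updated z-row coefficients: x1: 3/2, x2: 0, x3: -4, x4: 0, s1: 0, s2: 0, s3: 1/2, s4: 1/2, s5: 0.
The most negative is -4 in column x3, so x3 would enter next.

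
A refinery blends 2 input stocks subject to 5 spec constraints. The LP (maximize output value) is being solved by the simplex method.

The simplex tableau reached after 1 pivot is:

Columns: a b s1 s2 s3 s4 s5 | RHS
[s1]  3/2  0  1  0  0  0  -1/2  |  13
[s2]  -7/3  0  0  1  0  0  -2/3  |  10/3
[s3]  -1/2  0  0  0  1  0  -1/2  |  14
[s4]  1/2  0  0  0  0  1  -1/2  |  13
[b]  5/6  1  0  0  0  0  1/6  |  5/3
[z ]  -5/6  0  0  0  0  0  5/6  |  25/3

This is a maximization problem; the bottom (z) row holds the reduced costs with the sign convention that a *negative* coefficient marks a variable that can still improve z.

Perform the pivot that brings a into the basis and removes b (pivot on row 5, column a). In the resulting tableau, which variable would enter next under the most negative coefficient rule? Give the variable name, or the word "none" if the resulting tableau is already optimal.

none

Pivot element 5/6. New z-row = old z-row − (-5/6)·(row 5/(5/6)).
Updated z-row coefficients: a: 0, b: 1, s1: 0, s2: 0, s3: 0, s4: 0, s5: 1.
No coefficient is strictly negative; the tableau after this pivot is optimal.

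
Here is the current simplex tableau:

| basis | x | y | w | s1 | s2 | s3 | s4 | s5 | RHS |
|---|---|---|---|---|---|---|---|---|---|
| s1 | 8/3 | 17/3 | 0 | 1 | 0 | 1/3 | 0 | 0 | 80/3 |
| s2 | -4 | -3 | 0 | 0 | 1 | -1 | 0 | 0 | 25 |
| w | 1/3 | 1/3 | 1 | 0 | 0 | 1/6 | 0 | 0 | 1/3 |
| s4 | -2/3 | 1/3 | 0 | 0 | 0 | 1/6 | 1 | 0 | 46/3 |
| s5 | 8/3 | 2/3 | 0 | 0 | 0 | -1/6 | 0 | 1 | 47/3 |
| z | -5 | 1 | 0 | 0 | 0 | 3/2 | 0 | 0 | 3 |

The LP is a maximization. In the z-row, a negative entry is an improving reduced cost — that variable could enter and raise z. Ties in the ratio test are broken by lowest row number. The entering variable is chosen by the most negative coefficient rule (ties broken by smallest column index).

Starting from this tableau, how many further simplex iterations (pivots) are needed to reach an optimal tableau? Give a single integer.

pivot: x in, w out → z = 8
No improving column remains; optimal.

1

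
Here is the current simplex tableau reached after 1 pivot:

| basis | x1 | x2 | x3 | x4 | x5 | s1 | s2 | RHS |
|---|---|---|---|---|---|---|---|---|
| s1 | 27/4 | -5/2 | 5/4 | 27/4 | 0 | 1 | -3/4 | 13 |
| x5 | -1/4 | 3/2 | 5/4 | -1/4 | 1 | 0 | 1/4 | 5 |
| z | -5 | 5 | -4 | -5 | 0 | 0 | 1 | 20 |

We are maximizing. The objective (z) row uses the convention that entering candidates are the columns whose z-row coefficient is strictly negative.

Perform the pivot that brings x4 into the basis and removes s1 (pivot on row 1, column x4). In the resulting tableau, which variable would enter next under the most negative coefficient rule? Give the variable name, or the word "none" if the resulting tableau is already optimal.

Pivot element 27/4. New z-row = old z-row − (-5)·(row 1/(27/4)).
Updated z-row coefficients: x1: 0, x2: 85/27, x3: -83/27, x4: 0, x5: 0, s1: 20/27, s2: 4/9.
The most negative is -83/27 in column x3, so x3 would enter next.

x3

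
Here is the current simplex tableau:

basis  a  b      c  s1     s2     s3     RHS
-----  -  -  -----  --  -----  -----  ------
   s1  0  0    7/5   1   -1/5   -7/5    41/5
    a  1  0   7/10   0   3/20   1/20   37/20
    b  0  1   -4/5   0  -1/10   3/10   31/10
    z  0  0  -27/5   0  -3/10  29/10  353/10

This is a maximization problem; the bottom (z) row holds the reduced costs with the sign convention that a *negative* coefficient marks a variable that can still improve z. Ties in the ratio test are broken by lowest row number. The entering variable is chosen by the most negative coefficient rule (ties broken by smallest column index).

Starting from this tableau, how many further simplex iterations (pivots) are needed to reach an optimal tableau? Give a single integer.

pivot: c in, a out → z = 347/7
No improving column remains; optimal.

1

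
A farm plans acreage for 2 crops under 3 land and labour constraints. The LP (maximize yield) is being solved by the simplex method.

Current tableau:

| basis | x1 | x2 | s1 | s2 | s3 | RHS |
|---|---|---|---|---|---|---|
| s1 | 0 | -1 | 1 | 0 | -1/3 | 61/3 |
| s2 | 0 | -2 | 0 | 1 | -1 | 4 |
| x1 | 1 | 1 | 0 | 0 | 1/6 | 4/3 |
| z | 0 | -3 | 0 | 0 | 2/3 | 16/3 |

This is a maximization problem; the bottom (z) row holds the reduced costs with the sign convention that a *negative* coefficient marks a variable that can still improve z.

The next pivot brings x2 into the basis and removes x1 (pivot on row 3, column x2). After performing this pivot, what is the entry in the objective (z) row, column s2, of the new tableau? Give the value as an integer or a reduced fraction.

0

Pivot element is row 3, column x2: 1.
Normalize row 3: new (row 3, s2) = 0/1 = 0.
z-row ← z-row − (-3)·(new row 3): 0 − (-3)·0 = 0.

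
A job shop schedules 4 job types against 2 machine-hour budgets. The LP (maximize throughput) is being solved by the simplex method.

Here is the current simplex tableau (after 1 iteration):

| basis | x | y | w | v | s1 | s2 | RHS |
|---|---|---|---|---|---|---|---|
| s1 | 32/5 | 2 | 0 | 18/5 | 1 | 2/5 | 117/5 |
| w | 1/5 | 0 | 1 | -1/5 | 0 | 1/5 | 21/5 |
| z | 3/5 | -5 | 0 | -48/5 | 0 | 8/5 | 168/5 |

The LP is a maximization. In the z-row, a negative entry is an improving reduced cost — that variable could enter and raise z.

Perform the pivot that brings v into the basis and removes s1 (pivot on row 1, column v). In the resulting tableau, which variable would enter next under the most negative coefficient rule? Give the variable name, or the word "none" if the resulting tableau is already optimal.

none

Pivot element 18/5. New z-row = old z-row − (-48/5)·(row 1/(18/5)).
Updated z-row coefficients: x: 53/3, y: 1/3, w: 0, v: 0, s1: 8/3, s2: 8/3.
No coefficient is strictly negative; the tableau after this pivot is optimal.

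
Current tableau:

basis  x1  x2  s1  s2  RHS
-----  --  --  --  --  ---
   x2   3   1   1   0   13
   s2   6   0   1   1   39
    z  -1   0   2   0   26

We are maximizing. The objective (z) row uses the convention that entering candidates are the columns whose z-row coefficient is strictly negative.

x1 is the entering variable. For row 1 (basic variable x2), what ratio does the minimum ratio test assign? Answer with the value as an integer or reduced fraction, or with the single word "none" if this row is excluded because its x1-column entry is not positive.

13/3

Ratio = RHS / (x1 entry) = 13 / 3 = 13/3.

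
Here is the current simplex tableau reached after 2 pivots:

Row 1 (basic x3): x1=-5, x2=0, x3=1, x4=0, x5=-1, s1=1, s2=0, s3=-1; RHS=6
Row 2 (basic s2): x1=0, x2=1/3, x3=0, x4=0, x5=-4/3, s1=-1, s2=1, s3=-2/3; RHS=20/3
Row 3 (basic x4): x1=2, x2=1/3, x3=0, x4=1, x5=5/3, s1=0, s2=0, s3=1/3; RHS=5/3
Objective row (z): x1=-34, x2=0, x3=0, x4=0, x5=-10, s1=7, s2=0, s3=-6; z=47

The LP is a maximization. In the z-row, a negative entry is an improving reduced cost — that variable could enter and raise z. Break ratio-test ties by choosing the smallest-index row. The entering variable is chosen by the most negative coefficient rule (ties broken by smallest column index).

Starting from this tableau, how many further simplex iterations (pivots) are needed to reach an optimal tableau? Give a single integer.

pivot: x1 in, x4 out → z = 226/3
pivot: s3 in, x1 out → z = 77
No improving column remains; optimal.

2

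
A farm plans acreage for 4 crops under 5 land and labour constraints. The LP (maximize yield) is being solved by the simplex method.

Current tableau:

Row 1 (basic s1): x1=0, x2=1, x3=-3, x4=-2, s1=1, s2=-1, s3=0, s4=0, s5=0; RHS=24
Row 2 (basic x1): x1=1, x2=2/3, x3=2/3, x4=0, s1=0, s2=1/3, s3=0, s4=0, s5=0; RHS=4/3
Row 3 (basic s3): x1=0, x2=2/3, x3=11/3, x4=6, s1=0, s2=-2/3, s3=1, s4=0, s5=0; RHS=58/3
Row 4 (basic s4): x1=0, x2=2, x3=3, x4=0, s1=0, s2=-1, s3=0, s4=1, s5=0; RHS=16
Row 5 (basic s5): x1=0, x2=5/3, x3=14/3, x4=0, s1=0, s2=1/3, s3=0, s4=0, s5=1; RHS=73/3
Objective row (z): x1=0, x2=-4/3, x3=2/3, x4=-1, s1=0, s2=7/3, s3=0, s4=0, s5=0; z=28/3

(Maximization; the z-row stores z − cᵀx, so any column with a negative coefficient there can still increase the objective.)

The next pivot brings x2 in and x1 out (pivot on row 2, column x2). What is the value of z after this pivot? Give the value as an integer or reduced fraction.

12

Minimum ratio for x2: (4/3)/(2/3) = 2.
z changes by −(z-row coeff of x2)·ratio = −(-4/3)·2 = 8/3.
New z = 28/3 + (8/3) = 12.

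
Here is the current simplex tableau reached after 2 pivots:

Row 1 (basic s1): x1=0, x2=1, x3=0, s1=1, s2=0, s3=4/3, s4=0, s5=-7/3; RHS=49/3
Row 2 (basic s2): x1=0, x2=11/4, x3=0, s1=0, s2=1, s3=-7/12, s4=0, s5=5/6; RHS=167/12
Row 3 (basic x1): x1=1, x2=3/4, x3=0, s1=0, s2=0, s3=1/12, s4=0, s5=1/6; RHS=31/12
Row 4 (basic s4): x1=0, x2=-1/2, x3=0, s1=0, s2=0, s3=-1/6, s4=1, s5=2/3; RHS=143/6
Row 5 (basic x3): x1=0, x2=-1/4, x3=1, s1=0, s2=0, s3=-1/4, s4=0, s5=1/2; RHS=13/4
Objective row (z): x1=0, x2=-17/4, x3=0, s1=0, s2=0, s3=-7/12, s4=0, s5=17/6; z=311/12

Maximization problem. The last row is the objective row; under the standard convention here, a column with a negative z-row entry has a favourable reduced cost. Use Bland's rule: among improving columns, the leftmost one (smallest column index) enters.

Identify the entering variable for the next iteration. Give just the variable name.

x2

Objective-row coefficients: x1: 0, x2: -17/4, x3: 0, s1: 0, s2: 0, s3: -7/12, s4: 0, s5: 17/6.
Improving columns: x2, s3. Bland's rule picks the smallest column index → x2.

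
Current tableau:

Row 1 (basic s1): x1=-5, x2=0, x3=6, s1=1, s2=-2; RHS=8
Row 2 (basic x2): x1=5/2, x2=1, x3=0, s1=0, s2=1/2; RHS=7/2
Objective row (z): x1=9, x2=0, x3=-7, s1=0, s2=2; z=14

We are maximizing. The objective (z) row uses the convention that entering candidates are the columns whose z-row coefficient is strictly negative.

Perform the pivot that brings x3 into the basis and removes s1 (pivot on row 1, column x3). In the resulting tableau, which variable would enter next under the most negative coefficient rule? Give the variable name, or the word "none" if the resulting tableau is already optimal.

Pivot element 6. New z-row = old z-row − (-7)·(row 1/6).
Updated z-row coefficients: x1: 19/6, x2: 0, x3: 0, s1: 7/6, s2: -1/3.
The most negative is -1/3 in column s2, so s2 would enter next.

s2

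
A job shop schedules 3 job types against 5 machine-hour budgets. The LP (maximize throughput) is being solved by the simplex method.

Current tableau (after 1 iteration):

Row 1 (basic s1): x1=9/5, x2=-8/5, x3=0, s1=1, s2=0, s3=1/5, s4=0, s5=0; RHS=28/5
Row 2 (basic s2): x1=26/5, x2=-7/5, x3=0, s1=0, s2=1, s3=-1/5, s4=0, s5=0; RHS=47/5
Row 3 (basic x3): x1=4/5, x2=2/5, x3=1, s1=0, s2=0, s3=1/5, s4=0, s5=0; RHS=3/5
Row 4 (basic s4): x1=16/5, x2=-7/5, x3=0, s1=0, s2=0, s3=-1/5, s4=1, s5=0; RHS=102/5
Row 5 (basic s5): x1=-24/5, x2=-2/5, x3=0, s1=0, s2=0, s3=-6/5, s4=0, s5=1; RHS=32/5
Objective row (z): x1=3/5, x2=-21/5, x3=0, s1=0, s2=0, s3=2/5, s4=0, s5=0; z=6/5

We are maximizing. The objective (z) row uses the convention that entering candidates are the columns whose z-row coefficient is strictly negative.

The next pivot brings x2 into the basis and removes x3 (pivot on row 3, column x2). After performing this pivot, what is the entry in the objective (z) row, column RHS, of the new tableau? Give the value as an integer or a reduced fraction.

Pivot element is row 3, column x2: 2/5.
Normalize row 3: new (row 3, RHS) = (3/5)/(2/5) = 3/2.
z-row ← z-row − (-21/5)·(new row 3): 6/5 − (-21/5)·(3/2) = 15/2.

15/2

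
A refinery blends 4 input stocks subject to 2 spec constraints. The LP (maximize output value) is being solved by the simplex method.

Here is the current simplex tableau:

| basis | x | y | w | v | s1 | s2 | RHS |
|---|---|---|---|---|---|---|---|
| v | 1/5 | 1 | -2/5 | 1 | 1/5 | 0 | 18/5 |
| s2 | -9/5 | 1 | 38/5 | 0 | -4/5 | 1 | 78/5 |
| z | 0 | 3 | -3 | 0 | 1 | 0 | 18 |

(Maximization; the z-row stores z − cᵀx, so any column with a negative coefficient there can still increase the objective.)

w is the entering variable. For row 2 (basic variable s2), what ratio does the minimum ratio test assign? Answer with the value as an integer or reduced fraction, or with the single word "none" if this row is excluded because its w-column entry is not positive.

39/19

Ratio = RHS / (w entry) = (78/5) / (38/5) = 39/19.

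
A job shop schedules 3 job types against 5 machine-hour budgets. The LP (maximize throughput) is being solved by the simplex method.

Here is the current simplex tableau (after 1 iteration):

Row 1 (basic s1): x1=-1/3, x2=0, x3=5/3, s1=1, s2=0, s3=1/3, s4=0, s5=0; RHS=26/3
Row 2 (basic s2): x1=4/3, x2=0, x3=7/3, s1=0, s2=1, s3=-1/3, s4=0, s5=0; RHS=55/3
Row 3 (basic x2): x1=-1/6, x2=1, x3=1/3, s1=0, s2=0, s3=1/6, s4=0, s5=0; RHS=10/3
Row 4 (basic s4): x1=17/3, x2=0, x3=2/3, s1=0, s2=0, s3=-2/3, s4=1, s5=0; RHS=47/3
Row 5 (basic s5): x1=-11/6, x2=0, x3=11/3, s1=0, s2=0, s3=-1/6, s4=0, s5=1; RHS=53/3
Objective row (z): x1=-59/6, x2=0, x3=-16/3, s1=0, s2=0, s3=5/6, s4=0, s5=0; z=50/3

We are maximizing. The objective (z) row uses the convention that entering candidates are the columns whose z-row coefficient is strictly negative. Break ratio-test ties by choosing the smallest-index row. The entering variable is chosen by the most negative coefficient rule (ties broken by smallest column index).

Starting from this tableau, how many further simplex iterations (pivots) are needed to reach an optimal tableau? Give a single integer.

pivot: x1 in, s4 out → z = 1491/34
pivot: x3 in, s1 out → z = 3905/58
No improving column remains; optimal.

2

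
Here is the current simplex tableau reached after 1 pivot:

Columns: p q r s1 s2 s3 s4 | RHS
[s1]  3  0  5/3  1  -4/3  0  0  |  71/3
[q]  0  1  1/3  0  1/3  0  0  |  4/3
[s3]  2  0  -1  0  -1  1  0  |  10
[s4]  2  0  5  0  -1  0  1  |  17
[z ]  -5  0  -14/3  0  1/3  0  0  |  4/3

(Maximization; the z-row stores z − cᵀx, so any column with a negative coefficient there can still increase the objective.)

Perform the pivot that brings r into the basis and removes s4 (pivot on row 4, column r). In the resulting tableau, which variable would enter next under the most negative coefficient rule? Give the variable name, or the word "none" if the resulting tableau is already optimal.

Pivot element 5. New z-row = old z-row − (-14/3)·(row 4/5).
Updated z-row coefficients: p: -47/15, q: 0, r: 0, s1: 0, s2: -3/5, s3: 0, s4: 14/15.
The most negative is -47/15 in column p, so p would enter next.

p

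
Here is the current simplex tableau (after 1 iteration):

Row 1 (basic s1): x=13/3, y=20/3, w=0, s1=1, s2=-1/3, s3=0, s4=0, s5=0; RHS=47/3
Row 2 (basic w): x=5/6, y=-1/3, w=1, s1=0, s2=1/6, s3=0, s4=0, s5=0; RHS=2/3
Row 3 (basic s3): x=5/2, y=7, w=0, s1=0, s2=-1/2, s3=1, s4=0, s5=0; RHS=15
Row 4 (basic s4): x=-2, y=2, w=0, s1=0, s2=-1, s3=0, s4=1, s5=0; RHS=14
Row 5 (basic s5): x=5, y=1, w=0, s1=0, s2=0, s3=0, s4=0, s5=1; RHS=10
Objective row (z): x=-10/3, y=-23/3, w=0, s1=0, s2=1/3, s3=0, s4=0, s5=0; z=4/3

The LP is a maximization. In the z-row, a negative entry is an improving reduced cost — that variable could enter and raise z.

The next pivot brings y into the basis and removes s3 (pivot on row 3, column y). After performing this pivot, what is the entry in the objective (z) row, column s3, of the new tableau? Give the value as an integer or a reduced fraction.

Pivot element is row 3, column y: 7.
Normalize row 3: new (row 3, s3) = 1/7 = 1/7.
z-row ← z-row − (-23/3)·(new row 3): 0 − (-23/3)·(1/7) = 23/21.

23/21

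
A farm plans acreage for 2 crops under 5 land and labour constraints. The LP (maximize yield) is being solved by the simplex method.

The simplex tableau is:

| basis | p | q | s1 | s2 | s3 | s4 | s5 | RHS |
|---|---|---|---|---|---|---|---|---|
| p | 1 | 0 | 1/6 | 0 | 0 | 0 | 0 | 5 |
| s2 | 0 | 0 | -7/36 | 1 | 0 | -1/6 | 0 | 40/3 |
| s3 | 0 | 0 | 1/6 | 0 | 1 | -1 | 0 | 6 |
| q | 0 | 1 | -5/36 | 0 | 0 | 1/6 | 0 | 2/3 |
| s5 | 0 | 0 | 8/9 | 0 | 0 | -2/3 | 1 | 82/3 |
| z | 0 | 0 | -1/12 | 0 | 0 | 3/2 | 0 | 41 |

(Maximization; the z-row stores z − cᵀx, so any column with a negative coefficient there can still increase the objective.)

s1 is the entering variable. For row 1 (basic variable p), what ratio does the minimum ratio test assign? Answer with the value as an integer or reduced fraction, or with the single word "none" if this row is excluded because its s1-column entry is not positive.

Ratio = RHS / (s1 entry) = 5 / (1/6) = 30.

30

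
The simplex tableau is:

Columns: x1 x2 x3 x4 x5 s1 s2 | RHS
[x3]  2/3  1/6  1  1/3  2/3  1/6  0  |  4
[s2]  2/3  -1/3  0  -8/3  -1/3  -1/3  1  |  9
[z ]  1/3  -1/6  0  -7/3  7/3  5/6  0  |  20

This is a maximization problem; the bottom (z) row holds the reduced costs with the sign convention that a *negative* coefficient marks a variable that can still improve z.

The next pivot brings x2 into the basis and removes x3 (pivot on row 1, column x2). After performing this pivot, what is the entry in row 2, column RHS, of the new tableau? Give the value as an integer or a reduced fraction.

17

Pivot element is row 1, column x2: 1/6.
Normalize row 1: new (row 1, RHS) = 4/(1/6) = 24.
row 2 ← row 2 − (-1/3)·(new row 1): 9 − (-1/3)·24 = 17.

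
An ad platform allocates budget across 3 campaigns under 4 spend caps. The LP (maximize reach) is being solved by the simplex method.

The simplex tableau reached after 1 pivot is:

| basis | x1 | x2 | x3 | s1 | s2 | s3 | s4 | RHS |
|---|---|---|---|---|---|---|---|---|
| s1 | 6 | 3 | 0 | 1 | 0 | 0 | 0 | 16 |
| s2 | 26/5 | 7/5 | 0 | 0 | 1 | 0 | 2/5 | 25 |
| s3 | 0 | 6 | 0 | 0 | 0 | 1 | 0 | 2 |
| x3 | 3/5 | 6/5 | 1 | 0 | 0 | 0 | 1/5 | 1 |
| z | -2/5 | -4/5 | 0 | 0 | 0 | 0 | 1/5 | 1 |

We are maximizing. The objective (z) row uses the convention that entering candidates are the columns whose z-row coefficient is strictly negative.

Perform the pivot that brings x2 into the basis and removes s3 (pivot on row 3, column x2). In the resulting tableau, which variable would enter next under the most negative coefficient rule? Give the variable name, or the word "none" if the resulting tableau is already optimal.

x1

Pivot element 6. New z-row = old z-row − (-4/5)·(row 3/6).
Updated z-row coefficients: x1: -2/5, x2: 0, x3: 0, s1: 0, s2: 0, s3: 2/15, s4: 1/5.
The most negative is -2/5 in column x1, so x1 would enter next.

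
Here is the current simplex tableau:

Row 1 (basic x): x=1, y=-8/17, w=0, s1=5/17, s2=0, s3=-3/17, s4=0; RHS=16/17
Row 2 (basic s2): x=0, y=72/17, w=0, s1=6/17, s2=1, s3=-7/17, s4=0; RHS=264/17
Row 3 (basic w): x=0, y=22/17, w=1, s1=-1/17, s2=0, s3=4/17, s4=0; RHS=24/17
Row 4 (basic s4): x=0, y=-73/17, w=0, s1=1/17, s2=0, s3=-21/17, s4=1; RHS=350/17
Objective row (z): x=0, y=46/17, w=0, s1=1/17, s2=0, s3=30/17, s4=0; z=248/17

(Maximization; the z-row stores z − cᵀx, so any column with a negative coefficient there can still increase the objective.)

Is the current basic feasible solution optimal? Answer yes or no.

No objective-row coefficient is strictly negative, so no entering variable exists; the tableau is optimal.

yes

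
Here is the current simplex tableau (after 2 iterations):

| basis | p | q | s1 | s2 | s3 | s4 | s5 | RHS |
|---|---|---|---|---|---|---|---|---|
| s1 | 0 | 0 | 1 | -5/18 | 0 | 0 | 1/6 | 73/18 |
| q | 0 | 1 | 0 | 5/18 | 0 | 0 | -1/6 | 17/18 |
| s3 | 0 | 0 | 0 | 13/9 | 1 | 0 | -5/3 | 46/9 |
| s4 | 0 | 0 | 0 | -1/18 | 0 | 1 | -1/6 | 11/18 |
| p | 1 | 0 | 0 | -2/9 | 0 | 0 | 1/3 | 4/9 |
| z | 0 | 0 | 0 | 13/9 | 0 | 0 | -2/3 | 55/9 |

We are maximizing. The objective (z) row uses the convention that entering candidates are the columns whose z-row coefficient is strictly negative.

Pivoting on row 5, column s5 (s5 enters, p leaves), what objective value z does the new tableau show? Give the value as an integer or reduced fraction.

7

Minimum ratio for s5: (4/9)/(1/3) = 4/3.
z changes by −(z-row coeff of s5)·ratio = −(-2/3)·(4/3) = 8/9.
New z = 55/9 + (8/9) = 7.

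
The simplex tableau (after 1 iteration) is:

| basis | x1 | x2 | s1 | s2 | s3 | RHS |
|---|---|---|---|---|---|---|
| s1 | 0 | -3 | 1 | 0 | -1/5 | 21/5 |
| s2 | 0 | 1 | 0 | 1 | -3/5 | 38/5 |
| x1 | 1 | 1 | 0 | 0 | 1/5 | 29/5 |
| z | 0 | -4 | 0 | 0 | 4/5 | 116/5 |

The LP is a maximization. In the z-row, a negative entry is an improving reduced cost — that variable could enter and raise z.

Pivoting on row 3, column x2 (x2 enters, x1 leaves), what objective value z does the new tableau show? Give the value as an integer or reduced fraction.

Minimum ratio for x2: (29/5)/1 = 29/5.
z changes by −(z-row coeff of x2)·ratio = −(-4)·(29/5) = 116/5.
New z = 116/5 + (116/5) = 232/5.

232/5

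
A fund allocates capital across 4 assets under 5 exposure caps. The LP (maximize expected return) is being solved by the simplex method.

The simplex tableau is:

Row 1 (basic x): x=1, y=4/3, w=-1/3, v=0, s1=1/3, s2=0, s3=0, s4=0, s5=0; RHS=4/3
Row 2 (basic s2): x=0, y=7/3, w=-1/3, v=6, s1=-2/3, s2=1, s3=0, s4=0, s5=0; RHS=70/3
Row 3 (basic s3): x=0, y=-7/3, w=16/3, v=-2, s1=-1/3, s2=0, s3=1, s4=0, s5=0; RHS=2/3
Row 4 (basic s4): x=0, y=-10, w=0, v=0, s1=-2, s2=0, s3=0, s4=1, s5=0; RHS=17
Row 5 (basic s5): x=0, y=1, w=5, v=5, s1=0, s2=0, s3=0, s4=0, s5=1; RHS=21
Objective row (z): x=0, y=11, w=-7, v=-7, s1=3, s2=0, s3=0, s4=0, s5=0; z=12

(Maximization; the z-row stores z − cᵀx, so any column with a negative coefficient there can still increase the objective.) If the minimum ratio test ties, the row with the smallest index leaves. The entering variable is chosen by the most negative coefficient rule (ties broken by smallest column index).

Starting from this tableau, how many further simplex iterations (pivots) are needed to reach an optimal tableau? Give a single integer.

2

pivot: w in, s3 out → z = 103/8
pivot: v in, s5 out → z = 207/5
No improving column remains; optimal.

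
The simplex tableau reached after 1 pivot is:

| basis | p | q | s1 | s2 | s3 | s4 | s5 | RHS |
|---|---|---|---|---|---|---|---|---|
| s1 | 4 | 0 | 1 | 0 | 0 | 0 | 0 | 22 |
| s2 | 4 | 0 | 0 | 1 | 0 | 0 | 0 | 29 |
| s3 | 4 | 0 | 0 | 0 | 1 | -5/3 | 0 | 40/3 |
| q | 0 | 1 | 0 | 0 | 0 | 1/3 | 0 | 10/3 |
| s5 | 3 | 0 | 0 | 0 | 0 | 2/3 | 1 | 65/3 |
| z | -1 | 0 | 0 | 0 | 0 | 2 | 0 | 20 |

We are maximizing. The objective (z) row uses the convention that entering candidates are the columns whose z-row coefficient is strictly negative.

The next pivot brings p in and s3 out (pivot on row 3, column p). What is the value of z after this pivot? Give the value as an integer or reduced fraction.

Minimum ratio for p: (40/3)/4 = 10/3.
z changes by −(z-row coeff of p)·ratio = −(-1)·(10/3) = 10/3.
New z = 20 + (10/3) = 70/3.

70/3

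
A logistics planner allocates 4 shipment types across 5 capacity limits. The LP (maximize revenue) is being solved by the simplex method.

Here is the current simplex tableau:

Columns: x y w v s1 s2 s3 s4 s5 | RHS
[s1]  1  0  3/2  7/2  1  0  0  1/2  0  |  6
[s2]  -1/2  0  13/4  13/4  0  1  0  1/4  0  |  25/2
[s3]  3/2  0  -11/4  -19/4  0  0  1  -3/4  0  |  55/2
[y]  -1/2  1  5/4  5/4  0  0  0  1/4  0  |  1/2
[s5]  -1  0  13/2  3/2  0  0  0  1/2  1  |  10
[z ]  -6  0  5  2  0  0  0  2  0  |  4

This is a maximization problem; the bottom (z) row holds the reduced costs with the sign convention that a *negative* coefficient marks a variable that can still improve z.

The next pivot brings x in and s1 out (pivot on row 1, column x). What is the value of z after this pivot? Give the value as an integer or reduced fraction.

Minimum ratio for x: 6/1 = 6.
z changes by −(z-row coeff of x)·ratio = −(-6)·6 = 36.
New z = 4 + 36 = 40.

40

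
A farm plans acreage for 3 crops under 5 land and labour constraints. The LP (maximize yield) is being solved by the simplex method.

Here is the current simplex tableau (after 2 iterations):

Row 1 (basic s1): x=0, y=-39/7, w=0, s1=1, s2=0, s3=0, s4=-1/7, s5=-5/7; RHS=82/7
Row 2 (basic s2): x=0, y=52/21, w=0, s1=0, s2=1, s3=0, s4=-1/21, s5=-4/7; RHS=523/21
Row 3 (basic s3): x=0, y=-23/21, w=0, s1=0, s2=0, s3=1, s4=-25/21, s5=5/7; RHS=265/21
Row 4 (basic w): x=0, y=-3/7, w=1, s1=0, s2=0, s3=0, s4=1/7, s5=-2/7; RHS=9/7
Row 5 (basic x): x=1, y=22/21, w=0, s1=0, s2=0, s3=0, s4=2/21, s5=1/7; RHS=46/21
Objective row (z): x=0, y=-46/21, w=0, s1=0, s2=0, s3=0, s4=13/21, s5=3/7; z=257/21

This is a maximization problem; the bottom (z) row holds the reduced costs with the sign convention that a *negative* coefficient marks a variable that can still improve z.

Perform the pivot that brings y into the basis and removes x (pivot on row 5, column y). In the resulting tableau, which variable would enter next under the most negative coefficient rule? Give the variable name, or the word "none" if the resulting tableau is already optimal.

Pivot element 22/21. New z-row = old z-row − (-46/21)·(row 5/(22/21)).
Updated z-row coefficients: x: 23/11, y: 0, w: 0, s1: 0, s2: 0, s3: 0, s4: 9/11, s5: 8/11.
No coefficient is strictly negative; the tableau after this pivot is optimal.

none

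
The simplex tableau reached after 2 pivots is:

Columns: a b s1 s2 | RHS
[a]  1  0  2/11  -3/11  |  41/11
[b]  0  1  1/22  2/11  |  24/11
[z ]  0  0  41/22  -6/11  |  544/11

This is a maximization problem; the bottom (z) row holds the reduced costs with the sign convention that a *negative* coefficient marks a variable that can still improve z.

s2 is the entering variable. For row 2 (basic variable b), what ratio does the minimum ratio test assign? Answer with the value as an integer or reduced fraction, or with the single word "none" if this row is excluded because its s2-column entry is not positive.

12

Ratio = RHS / (s2 entry) = (24/11) / (2/11) = 12.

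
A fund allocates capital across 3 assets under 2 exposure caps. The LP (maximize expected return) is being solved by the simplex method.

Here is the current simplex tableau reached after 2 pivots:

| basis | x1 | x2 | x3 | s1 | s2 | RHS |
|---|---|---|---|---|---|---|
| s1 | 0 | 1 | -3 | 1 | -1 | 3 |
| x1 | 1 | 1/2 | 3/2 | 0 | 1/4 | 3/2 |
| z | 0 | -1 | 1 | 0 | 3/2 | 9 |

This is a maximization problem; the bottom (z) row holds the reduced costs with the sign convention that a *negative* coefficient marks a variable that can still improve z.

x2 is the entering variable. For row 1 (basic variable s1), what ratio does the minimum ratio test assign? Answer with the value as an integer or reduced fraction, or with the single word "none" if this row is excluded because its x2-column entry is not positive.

3

Ratio = RHS / (x2 entry) = 3 / 1 = 3.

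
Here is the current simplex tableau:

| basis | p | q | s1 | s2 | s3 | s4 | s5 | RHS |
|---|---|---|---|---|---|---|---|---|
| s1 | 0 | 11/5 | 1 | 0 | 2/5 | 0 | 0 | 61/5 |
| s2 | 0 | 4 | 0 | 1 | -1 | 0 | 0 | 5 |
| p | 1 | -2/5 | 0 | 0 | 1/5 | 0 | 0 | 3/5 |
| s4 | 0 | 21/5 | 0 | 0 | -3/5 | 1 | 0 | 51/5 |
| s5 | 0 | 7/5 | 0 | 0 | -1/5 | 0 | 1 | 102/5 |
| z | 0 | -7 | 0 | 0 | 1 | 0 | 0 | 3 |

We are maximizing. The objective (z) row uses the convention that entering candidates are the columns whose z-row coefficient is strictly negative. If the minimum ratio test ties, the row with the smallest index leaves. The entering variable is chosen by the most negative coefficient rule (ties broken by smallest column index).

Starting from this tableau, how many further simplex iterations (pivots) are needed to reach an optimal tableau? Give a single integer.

pivot: q in, s2 out → z = 47/4
pivot: s3 in, s1 out → z = 365/19
No improving column remains; optimal.

2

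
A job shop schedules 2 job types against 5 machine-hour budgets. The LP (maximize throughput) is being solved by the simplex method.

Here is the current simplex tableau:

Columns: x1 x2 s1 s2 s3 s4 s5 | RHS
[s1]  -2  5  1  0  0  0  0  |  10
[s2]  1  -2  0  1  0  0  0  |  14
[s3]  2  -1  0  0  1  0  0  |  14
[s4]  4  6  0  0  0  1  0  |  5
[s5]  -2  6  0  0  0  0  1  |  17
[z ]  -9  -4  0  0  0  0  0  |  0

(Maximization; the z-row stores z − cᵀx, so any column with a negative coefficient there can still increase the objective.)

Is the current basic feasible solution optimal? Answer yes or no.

Column x1 has objective-row coefficient -9, which is negative; an improving pivot exists, so not yet optimal.

no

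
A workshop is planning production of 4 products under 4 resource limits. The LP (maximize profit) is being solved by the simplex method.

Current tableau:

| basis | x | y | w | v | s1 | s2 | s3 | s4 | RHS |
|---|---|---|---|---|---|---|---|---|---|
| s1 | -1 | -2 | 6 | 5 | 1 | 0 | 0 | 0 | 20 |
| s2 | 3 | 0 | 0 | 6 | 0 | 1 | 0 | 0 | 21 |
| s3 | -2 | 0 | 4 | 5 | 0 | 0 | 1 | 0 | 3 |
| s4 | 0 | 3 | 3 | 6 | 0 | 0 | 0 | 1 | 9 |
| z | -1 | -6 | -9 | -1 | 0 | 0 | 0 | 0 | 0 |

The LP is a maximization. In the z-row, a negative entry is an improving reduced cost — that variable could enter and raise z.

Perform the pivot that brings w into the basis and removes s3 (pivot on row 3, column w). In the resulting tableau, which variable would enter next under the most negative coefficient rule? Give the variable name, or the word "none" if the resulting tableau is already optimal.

y

Pivot element 4. New z-row = old z-row − (-9)·(row 3/4).
Updated z-row coefficients: x: -11/2, y: -6, w: 0, v: 41/4, s1: 0, s2: 0, s3: 9/4, s4: 0.
The most negative is -6 in column y, so y would enter next.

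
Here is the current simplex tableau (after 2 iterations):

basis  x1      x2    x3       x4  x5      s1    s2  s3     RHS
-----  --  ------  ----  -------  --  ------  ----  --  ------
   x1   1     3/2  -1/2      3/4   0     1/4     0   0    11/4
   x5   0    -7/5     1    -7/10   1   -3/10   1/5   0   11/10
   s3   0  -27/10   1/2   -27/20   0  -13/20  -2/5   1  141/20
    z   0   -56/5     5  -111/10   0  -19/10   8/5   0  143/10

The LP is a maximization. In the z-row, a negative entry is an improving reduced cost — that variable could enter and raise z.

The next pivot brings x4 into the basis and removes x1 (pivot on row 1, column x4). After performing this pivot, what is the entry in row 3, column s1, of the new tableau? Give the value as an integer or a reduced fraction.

-1/5

Pivot element is row 1, column x4: 3/4.
Normalize row 1: new (row 1, s1) = (1/4)/(3/4) = 1/3.
row 3 ← row 3 − (-27/20)·(new row 1): -13/20 − (-27/20)·(1/3) = -1/5.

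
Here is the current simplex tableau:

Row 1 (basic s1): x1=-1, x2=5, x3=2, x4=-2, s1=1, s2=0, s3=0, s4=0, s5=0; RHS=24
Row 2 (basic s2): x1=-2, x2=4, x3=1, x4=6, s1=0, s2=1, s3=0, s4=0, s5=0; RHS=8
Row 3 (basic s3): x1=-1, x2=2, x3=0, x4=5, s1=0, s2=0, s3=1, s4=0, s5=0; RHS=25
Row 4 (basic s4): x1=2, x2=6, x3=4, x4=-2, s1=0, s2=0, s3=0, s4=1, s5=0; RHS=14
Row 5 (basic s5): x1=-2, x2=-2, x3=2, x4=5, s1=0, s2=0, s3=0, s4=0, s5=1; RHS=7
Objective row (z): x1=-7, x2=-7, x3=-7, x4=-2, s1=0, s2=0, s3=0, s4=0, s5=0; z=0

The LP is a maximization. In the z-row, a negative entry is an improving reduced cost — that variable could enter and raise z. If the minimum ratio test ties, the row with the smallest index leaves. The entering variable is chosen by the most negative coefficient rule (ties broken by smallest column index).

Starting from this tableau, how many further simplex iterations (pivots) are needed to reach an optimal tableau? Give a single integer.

pivot: x1 in, s4 out → z = 49
pivot: x4 in, s2 out → z = 197/2
No improving column remains; optimal.

2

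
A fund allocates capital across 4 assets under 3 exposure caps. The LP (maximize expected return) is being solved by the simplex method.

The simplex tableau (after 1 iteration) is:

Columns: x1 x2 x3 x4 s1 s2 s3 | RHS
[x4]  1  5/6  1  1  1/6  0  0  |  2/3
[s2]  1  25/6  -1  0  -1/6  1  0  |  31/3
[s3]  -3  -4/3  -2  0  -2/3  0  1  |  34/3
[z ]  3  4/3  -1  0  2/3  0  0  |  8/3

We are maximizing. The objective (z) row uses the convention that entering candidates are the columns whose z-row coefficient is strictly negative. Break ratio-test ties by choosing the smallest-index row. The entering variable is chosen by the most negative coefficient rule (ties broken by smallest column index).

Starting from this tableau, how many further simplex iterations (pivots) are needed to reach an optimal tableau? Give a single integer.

1

pivot: x3 in, x4 out → z = 10/3
No improving column remains; optimal.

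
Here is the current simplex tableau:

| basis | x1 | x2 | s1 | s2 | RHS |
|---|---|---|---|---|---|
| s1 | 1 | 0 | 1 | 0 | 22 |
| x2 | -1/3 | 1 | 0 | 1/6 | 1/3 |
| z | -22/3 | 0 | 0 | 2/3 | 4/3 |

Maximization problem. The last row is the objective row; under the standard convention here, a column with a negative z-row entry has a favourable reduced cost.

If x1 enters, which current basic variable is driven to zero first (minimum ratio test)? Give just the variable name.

Ratios: row 1 (s1): 22/1 = 22; row 2 (x2): entry -1/3 ≤ 0, skip.
Minimum ratio 22 is in the s1 row, so s1 leaves.

s1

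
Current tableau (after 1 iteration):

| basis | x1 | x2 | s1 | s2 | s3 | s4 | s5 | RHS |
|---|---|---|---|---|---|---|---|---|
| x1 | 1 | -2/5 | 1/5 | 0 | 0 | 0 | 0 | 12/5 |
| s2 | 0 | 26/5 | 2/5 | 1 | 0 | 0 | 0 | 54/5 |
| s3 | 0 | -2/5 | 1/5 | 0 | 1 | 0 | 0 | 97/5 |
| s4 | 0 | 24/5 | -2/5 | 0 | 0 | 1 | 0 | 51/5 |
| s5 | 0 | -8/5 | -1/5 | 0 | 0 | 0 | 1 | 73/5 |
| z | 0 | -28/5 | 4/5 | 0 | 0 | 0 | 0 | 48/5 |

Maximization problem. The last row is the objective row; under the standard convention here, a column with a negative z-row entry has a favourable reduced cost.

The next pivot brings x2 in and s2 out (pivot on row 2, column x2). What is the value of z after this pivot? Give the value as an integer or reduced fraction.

276/13

Minimum ratio for x2: (54/5)/(26/5) = 27/13.
z changes by −(z-row coeff of x2)·ratio = −(-28/5)·(27/13) = 756/65.
New z = 48/5 + (756/65) = 276/13.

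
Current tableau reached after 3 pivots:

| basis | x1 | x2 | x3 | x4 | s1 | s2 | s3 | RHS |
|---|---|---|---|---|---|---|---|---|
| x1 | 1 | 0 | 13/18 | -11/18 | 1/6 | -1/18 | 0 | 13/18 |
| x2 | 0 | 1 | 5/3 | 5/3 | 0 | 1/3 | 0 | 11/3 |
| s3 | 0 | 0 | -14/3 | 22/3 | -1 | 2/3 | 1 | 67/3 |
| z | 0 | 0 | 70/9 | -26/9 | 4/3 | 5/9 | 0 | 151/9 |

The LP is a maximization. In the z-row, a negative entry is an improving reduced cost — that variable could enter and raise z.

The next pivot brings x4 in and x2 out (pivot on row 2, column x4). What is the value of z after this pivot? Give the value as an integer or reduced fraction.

347/15

Minimum ratio for x4: (11/3)/(5/3) = 11/5.
z changes by −(z-row coeff of x4)·ratio = −(-26/9)·(11/5) = 286/45.
New z = 151/9 + (286/45) = 347/15.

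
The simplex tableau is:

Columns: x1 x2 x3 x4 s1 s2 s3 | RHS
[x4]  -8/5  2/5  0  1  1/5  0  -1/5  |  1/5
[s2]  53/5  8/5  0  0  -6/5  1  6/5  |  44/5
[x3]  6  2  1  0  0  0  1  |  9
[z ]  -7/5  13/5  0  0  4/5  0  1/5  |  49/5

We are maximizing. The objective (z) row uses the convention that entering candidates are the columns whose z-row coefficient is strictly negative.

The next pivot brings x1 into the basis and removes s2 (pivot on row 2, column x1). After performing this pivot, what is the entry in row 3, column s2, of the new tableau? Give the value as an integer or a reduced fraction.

-30/53

Pivot element is row 2, column x1: 53/5.
Normalize row 2: new (row 2, s2) = 1/(53/5) = 5/53.
row 3 ← row 3 − 6·(new row 2): 0 − 6·(5/53) = -30/53.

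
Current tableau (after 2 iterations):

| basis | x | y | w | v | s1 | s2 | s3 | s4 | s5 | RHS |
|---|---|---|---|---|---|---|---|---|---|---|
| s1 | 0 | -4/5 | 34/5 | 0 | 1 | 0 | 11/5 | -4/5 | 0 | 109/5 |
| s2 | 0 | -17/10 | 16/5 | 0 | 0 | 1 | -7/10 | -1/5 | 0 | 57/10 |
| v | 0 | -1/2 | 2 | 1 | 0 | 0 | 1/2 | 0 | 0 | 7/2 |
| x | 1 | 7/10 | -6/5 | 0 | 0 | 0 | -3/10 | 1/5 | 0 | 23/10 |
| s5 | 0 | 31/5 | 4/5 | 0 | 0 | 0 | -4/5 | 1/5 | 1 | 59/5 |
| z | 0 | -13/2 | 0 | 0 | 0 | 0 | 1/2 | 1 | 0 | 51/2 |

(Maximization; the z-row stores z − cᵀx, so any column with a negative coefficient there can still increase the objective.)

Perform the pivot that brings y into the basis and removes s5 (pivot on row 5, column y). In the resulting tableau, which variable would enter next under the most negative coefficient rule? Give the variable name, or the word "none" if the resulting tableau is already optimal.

s3

Pivot element 31/5. New z-row = old z-row − (-13/2)·(row 5/(31/5)).
Updated z-row coefficients: x: 0, y: 0, w: 26/31, v: 0, s1: 0, s2: 0, s3: -21/62, s4: 75/62, s5: 65/62.
The most negative is -21/62 in column s3, so s3 would enter next.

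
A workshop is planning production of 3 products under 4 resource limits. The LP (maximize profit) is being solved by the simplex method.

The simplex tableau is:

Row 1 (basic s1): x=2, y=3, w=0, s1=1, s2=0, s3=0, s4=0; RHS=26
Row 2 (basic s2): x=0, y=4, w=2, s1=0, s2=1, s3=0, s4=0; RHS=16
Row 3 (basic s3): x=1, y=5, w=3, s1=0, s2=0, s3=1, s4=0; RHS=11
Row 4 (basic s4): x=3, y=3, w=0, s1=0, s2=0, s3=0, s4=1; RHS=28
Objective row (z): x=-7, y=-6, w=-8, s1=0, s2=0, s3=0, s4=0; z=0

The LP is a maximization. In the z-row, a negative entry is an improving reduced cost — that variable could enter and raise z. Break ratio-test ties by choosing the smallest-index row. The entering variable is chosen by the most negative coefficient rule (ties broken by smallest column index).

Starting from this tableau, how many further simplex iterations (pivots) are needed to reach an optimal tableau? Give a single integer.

2

pivot: w in, s3 out → z = 88/3
pivot: x in, s4 out → z = 628/9
No improving column remains; optimal.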